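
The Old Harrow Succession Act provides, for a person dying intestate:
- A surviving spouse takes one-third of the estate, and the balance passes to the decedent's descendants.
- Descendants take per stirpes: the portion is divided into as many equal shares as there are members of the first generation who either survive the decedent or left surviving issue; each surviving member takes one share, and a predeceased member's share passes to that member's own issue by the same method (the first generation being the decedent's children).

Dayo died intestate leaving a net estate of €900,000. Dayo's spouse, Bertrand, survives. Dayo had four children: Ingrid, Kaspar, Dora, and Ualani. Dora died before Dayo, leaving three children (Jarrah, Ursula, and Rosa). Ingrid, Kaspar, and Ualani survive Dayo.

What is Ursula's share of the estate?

Ursula receives €50,000.

Bertrand takes one-third of €900,000 = €300,000. The remaining €600,000 passes to the descendants.
The descendants' portion (€600,000) is divided into 4 shares of €150,000: Ingrid, Kaspar, and Ualani each take €150,000; Dora's €150,000 share passes to Dora's issue.
Dora's share (€150,000) is divided into 3 shares of €50,000: Jarrah, Ursula, and Rosa each take €50,000.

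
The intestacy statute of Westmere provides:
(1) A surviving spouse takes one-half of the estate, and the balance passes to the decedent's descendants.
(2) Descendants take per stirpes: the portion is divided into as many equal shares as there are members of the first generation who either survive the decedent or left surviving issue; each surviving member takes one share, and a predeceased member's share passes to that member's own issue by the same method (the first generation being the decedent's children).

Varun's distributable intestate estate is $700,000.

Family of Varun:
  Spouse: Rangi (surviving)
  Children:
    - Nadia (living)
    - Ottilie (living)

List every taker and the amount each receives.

Rangi takes one-half of $700,000 = $350,000. The remaining $350,000 passes to the descendants.
The descendants' portion ($350,000) is divided into 2 shares of $175,000: Nadia and Ottilie each take $175,000.

Rangi: $350,000; Nadia: $175,000; Ottilie: $175,000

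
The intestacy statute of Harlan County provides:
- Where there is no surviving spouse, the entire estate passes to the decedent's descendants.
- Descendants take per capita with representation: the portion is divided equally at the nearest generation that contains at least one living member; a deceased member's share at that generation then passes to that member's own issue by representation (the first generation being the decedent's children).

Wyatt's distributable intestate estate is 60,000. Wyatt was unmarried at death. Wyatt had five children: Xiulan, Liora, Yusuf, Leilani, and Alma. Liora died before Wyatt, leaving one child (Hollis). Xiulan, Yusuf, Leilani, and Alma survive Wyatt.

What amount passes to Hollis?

Hollis receives 12,000.

The entire 60,000 passes to the descendants.
That amount (60,000) is divided into 5 shares of 12,000: Xiulan, Yusuf, Leilani, and Alma each take 12,000; Liora's 12,000 share passes to Liora's issue.
Liora's share (12,000) passes entirely to Hollis.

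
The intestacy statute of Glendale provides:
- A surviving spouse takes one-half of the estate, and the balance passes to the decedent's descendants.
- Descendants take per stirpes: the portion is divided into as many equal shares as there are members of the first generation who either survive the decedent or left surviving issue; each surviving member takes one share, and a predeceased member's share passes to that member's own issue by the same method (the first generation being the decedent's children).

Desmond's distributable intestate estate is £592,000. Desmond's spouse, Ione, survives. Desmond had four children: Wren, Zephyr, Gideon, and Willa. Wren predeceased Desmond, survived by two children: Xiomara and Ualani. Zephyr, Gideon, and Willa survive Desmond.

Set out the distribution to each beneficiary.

Ione takes one-half of £592,000 = £296,000. The remaining £296,000 passes to the descendants.
The descendants' portion (£296,000) is divided into 4 shares of £74,000: Zephyr, Gideon, and Willa each take £74,000; Wren's £74,000 share passes to Wren's issue.
Wren's share (£74,000) is divided into 2 shares of £37,000: Xiomara and Ualani each take £37,000.

Ione: £296,000; Xiomara: £37,000; Ualani: £37,000; Zephyr: £74,000; Gideon: £74,000; Willa: £74,000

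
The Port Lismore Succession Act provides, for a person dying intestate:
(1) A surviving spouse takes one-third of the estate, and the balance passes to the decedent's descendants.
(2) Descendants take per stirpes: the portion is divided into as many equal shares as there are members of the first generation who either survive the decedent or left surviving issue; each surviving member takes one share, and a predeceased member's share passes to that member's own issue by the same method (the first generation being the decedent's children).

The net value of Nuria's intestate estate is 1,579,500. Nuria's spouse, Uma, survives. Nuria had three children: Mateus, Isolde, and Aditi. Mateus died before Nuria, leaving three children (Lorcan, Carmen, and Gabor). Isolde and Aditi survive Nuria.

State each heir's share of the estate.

Uma takes one-third of 1,579,500 = 526,500. The remaining 1,053,000 passes to the descendants.
The descendants' portion (1,053,000) is divided into 3 shares of 351,000: Isolde and Aditi each take 351,000; Mateus's 351,000 share passes to Mateus's issue.
Mateus's share (351,000) is divided into 3 shares of 117,000: Lorcan, Carmen, and Gabor each take 117,000.

Uma: 526,500; Lorcan: 117,000; Carmen: 117,000; Gabor: 117,000; Isolde: 351,000; Aditi: 351,000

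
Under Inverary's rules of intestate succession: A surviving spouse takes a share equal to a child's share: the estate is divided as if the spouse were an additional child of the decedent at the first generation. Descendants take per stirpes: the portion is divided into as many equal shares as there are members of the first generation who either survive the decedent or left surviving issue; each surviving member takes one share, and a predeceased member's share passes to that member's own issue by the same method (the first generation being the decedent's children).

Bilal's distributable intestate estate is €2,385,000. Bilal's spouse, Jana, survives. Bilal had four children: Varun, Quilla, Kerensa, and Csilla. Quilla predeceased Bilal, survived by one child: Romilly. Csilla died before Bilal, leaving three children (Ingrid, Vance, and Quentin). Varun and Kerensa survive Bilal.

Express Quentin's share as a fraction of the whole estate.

The spouse counts as an additional share at the children's level, so there are 5 primary shares of €477,000. Jana takes one such share (€477,000).
The children's combined portion (€1,908,000) is divided into 4 shares of €477,000: Varun and Kerensa each take €477,000; Quilla's €477,000 share passes to Quilla's issue; Csilla's €477,000 share passes to Csilla's issue.
Quilla's share (€477,000) passes entirely to Romilly.
Csilla's share (€477,000) is divided into 3 shares of €159,000: Ingrid, Vance, and Quentin each take €159,000.

Quentin receives 1/15 of the estate.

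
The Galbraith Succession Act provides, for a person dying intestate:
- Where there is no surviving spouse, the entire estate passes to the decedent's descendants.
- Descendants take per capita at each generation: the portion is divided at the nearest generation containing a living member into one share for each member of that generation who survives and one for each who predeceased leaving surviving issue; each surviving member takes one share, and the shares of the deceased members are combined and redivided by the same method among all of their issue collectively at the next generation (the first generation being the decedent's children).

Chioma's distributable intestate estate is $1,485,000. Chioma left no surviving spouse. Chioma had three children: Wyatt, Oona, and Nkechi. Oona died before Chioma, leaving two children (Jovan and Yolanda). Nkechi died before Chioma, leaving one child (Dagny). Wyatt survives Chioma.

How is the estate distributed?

Wyatt: $495,000; Jovan: $330,000; Yolanda: $330,000; Dagny: $330,000

The entire $1,485,000 passes to the descendants.
That amount ($1,485,000) is divided at the children's generation into 3 shares of $495,000. Wyatt takes $495,000. The 2 shares of the deceased (Oona and Nkechi) are combined into a pool of $990,000.
That pool ($990,000) is divided at the grandchildren's generation equally among Jovan, Yolanda, and Dagny: $330,000 each.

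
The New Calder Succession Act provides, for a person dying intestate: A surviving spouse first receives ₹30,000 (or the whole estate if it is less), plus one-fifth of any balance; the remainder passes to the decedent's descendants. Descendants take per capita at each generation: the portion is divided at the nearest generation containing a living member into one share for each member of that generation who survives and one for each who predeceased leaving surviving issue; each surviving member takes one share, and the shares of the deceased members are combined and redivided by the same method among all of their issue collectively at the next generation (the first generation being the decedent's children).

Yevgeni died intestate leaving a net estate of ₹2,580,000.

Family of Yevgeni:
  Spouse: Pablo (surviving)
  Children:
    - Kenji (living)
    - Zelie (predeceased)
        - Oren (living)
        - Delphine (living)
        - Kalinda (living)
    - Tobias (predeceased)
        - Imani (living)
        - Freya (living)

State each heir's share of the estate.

Pablo first takes ₹30,000, leaving a balance of ₹2,550,000. Pablo then takes one-fifth of the balance (₹510,000), for a total of ₹540,000. The remaining ₹2,040,000 passes to the descendants.
The descendants' portion (₹2,040,000) is divided at the children's generation into 3 shares of ₹680,000. Kenji takes ₹680,000. The 2 shares of the deceased (Zelie and Tobias) are combined into a pool of ₹1,360,000.
That pool (₹1,360,000) is divided at the grandchildren's generation equally among Oren, Delphine, Kalinda, Imani, and Freya: ₹272,000 each.

Pablo: ₹540,000; Kenji: ₹680,000; Oren: ₹272,000; Delphine: ₹272,000; Kalinda: ₹272,000; Imani: ₹272,000; Freya: ₹272,000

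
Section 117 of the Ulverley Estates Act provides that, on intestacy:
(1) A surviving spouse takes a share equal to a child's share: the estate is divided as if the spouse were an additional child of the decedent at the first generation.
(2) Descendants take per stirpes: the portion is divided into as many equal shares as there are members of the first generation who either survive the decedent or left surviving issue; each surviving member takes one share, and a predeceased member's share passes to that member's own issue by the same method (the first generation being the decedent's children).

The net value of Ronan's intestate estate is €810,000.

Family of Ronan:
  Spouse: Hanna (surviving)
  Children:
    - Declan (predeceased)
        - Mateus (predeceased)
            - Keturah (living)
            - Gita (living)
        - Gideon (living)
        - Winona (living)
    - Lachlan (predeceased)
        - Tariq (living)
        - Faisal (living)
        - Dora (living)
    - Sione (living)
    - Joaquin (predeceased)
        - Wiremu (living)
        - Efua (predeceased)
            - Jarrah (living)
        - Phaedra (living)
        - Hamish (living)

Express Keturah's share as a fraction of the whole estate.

Keturah receives 1/30 of the estate.

The spouse counts as an additional share at the children's level, so there are 5 primary shares of €162,000. Hanna takes one such share (€162,000).
The children's combined portion (€648,000) is divided into 4 shares of €162,000: Sione takes €162,000; Declan's €162,000 share passes to Declan's issue; Lachlan's €162,000 share passes to Lachlan's issue; Joaquin's €162,000 share passes to Joaquin's issue.
Declan's share (€162,000) is divided into 3 shares of €54,000: Gideon and Winona each take €54,000; Mateus's €54,000 share passes to Mateus's issue.
Mateus's share (€54,000) is divided into 2 shares of €27,000: Keturah and Gita each take €27,000.
Lachlan's share (€162,000) is divided into 3 shares of €54,000: Tariq, Faisal, and Dora each take €54,000.
Joaquin's share (€162,000) is divided into 4 shares of €40,500: Wiremu, Phaedra, and Hamish each take €40,500; Efua's €40,500 share passes to Efua's issue.
Efua's share (€40,500) passes entirely to Jarrah.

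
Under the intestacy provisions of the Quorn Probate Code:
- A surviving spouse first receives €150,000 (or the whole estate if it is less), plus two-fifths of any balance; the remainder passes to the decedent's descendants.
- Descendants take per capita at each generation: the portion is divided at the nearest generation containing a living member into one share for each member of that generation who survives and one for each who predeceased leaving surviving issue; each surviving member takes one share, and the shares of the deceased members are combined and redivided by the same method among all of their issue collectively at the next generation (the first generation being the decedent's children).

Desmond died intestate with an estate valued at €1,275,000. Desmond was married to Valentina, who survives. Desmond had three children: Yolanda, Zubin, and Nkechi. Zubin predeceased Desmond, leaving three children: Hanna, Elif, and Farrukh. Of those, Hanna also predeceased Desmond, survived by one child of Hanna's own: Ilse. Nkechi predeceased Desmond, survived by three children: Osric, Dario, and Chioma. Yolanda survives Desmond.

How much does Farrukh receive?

Farrukh receives €75,000.

Valentina first takes €150,000, leaving a balance of €1,125,000. Valentina then takes two-fifths of the balance (€450,000), for a total of €600,000. The remaining €675,000 passes to the descendants.
The descendants' portion (€675,000) is divided at the children's generation into 3 shares of €225,000. Yolanda takes €225,000. The 2 shares of the deceased (Zubin and Nkechi) are combined into a pool of €450,000.
That pool (€450,000) is divided at the grandchildren's generation into 6 shares of €75,000. Elif, Farrukh, Osric, Dario, and Chioma each take €75,000. The remaining share for the deceased Hanna (€75,000) is carried to the next generation.
That pool (€75,000) passes entirely to Ilse, the sole taker at the great-grandchildren's generation.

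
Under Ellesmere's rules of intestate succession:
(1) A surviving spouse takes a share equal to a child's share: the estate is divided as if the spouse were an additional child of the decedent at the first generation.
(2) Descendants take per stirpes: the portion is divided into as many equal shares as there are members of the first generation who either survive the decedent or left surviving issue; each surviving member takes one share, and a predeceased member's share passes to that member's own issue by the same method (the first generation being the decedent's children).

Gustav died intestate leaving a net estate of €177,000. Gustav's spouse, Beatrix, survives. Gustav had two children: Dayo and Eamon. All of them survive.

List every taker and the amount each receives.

Beatrix: €59,000; Dayo: €59,000; Eamon: €59,000

The spouse counts as an additional share at the children's level, so there are 3 primary shares of €59,000. Beatrix takes one such share (€59,000).
The children's combined portion (€118,000) is divided into 2 shares of €59,000: Dayo and Eamon each take €59,000.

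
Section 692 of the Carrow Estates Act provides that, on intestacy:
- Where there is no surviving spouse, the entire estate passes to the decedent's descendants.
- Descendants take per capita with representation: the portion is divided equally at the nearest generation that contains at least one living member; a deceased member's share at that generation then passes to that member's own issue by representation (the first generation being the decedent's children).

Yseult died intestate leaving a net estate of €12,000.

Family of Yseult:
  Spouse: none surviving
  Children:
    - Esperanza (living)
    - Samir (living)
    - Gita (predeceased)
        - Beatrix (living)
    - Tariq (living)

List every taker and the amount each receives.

Esperanza: €3,000; Samir: €3,000; Beatrix: €3,000; Tariq: €3,000

The entire €12,000 passes to the descendants.
That amount (€12,000) is divided into 4 shares of €3,000: Esperanza, Samir, and Tariq each take €3,000; Gita's €3,000 share passes to Gita's issue.
Gita's share (€3,000) passes entirely to Beatrix.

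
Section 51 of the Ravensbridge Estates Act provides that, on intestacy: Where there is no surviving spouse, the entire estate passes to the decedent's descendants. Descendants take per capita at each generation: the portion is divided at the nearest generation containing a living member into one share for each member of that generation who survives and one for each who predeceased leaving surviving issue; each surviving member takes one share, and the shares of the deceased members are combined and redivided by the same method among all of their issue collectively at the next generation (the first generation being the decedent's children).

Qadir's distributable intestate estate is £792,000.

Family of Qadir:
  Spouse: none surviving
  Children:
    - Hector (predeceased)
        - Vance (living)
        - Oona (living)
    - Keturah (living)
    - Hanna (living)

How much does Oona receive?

The entire £792,000 passes to the descendants.
That amount (£792,000) is divided at the children's generation into 3 shares of £264,000. Keturah and Hanna each take £264,000. The remaining share for the deceased Hector (£264,000) is carried to the next generation.
That pool (£264,000) is divided at the grandchildren's generation equally among Vance and Oona: £132,000 each.

Oona receives £132,000.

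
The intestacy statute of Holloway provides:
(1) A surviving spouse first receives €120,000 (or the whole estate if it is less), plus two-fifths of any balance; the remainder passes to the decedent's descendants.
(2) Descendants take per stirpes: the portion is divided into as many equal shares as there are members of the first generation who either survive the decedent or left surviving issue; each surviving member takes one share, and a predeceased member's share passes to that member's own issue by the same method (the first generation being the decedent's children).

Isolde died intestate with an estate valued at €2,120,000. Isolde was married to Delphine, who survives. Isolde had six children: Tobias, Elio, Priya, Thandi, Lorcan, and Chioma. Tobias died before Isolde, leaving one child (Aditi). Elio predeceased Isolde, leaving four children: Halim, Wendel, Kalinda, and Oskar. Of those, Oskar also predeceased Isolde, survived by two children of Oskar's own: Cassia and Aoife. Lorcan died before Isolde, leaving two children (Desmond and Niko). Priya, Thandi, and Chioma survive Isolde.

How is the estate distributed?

Delphine: €920,000; Aditi: €200,000; Halim: €50,000; Wendel: €50,000; Kalinda: €50,000; Cassia: €25,000; Aoife: €25,000; Priya: €200,000; Thandi: €200,000; Desmond: €100,000; Niko: €100,000; Chioma: €200,000

Delphine first takes €120,000, leaving a balance of €2,000,000. Delphine then takes two-fifths of the balance (€800,000), for a total of €920,000. The remaining €1,200,000 passes to the descendants.
The descendants' portion (€1,200,000) is divided into 6 shares of €200,000: Priya, Thandi, and Chioma each take €200,000; Tobias's €200,000 share passes to Tobias's issue; Elio's €200,000 share passes to Elio's issue; Lorcan's €200,000 share passes to Lorcan's issue.
Tobias's share (€200,000) passes entirely to Aditi.
Elio's share (€200,000) is divided into 4 shares of €50,000: Halim, Wendel, and Kalinda each take €50,000; Oskar's €50,000 share passes to Oskar's issue.
Oskar's share (€50,000) is divided into 2 shares of €25,000: Cassia and Aoife each take €25,000.
Lorcan's share (€200,000) is divided into 2 shares of €100,000: Desmond and Niko each take €100,000.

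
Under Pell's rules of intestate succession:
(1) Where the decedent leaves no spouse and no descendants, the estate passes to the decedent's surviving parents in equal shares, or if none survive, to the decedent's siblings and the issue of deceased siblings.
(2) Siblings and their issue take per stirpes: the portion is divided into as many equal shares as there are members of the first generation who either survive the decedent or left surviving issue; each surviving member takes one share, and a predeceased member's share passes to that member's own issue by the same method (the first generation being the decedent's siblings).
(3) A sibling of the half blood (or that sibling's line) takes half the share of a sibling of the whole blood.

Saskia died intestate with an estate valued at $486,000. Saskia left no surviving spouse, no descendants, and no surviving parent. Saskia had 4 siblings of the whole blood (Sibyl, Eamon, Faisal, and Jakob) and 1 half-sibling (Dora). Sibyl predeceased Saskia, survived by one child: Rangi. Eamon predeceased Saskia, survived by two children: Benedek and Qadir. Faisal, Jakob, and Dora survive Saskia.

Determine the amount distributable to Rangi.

Rangi receives $108,000.

The entire $486,000 passes to the siblings and their issue.
Counting each half-blood sibling's line as half a unit, there are 9/2 units in $486,000, so one unit is $108,000. Whole-blood lines (Sibyl, Eamon, Faisal, and Jakob) take $108,000 each; half-blood lines (Dora) take $54,000 each.
Sibyl's share ($108,000) passes entirely to Rangi.
Eamon's share ($108,000) is divided into 2 shares of $54,000: Benedek and Qadir each take $54,000.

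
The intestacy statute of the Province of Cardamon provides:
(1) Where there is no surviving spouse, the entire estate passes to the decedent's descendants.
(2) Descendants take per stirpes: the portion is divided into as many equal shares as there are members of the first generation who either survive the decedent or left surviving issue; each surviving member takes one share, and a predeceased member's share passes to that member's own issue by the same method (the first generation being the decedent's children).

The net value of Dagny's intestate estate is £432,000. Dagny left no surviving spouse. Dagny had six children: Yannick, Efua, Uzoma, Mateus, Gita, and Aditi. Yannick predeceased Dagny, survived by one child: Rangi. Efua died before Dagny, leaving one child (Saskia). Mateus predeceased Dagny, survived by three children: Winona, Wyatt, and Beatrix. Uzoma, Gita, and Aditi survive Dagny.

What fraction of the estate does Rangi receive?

Rangi receives 1/6 of the estate.

The entire £432,000 passes to the descendants.
That amount (£432,000) is divided into 6 shares of £72,000: Uzoma, Gita, and Aditi each take £72,000; Yannick's £72,000 share passes to Yannick's issue; Efua's £72,000 share passes to Efua's issue; Mateus's £72,000 share passes to Mateus's issue.
Yannick's share (£72,000) passes entirely to Rangi.
Efua's share (£72,000) passes entirely to Saskia.
Mateus's share (£72,000) is divided into 3 shares of £24,000: Winona, Wyatt, and Beatrix each take £24,000.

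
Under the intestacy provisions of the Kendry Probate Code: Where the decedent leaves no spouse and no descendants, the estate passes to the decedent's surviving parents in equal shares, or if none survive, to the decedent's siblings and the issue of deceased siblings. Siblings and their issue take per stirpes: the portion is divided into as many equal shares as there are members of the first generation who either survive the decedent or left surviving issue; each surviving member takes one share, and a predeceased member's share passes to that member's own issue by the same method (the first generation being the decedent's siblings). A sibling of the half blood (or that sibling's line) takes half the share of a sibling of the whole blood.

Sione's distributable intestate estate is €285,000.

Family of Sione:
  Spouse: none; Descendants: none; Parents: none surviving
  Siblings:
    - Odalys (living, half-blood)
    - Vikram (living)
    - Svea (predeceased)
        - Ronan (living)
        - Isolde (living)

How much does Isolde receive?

The entire €285,000 passes to the siblings and their issue.
Counting each half-blood sibling's line as half a unit, there are 5/2 units in €285,000, so one unit is €114,000. Whole-blood lines (Vikram and Svea) take €114,000 each; half-blood lines (Odalys) take €57,000 each.
Svea's share (€114,000) is divided into 2 shares of €57,000: Ronan and Isolde each take €57,000.

Isolde receives €57,000.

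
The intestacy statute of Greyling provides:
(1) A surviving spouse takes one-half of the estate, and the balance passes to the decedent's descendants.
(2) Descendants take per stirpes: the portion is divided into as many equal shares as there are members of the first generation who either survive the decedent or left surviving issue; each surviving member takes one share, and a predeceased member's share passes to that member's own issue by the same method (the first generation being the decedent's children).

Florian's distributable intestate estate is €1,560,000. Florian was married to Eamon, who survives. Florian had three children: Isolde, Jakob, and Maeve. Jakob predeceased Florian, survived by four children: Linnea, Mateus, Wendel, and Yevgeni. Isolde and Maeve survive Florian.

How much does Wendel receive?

Eamon takes one-half of €1,560,000 = €780,000. The remaining €780,000 passes to the descendants.
The descendants' portion (€780,000) is divided into 3 shares of €260,000: Isolde and Maeve each take €260,000; Jakob's €260,000 share passes to Jakob's issue.
Jakob's share (€260,000) is divided into 4 shares of €65,000: Linnea, Mateus, Wendel, and Yevgeni each take €65,000.

Wendel receives €65,000.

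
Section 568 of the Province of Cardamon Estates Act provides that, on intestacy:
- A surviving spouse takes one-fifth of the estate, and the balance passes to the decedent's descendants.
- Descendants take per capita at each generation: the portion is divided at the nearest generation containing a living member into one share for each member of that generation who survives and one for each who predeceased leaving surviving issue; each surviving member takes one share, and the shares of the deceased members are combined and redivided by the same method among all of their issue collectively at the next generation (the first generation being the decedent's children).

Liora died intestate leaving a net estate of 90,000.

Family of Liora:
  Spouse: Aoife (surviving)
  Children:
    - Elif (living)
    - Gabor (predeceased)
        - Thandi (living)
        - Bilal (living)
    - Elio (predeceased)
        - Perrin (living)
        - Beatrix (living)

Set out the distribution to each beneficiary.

Aoife: 18,000; Elif: 24,000; Thandi: 12,000; Bilal: 12,000; Perrin: 12,000; Beatrix: 12,000

Aoife takes one-fifth of 90,000 = 18,000. The remaining 72,000 passes to the descendants.
The descendants' portion (72,000) is divided at the children's generation into 3 shares of 24,000. Elif takes 24,000. The 2 shares of the deceased (Gabor and Elio) are combined into a pool of 48,000.
That pool (48,000) is divided at the grandchildren's generation equally among Thandi, Bilal, Perrin, and Beatrix: 12,000 each.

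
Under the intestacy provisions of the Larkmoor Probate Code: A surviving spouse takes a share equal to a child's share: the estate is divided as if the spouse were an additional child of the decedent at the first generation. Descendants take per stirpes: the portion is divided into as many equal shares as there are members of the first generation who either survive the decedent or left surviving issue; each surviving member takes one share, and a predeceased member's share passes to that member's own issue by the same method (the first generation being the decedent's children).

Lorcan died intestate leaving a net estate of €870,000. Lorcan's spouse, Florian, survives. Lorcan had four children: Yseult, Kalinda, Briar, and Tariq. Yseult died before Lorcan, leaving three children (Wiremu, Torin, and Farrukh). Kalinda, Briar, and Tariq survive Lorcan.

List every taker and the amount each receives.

Florian: €174,000; Wiremu: €58,000; Torin: €58,000; Farrukh: €58,000; Kalinda: €174,000; Briar: €174,000; Tariq: €174,000

The spouse counts as an additional share at the children's level, so there are 5 primary shares of €174,000. Florian takes one such share (€174,000).
The children's combined portion (€696,000) is divided into 4 shares of €174,000: Kalinda, Briar, and Tariq each take €174,000; Yseult's €174,000 share passes to Yseult's issue.
Yseult's share (€174,000) is divided into 3 shares of €58,000: Wiremu, Torin, and Farrukh each take €58,000.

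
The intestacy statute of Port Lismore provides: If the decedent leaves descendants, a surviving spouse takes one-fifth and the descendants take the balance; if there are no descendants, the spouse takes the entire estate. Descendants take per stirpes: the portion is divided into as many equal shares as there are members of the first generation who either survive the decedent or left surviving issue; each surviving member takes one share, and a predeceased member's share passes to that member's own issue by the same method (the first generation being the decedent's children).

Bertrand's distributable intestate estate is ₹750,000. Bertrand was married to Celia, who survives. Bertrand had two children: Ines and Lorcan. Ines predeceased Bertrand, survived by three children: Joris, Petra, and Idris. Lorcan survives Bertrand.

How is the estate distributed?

Celia: ₹150,000; Joris: ₹100,000; Petra: ₹100,000; Idris: ₹100,000; Lorcan: ₹300,000

Celia takes one-fifth of ₹750,000 = ₹150,000. The remaining ₹600,000 passes to the descendants.
The descendants' portion (₹600,000) is divided into 2 shares of ₹300,000: Lorcan takes ₹300,000; Ines's ₹300,000 share passes to Ines's issue.
Ines's share (₹300,000) is divided into 3 shares of ₹100,000: Joris, Petra, and Idris each take ₹100,000.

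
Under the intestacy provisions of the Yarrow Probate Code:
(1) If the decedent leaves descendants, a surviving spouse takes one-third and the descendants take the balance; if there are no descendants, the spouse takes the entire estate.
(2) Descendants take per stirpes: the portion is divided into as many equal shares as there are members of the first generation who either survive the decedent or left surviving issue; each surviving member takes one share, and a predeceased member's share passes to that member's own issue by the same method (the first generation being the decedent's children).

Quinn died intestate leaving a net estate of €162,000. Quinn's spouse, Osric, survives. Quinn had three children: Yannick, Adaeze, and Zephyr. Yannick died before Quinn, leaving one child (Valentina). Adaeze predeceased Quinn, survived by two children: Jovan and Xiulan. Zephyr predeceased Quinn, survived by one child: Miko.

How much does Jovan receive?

Jovan receives €18,000.

Osric takes one-third of €162,000 = €54,000. The remaining €108,000 passes to the descendants.
The descendants' portion (€108,000) is divided into 3 shares of €36,000: Yannick's €36,000 share passes to Yannick's issue; Adaeze's €36,000 share passes to Adaeze's issue; Zephyr's €36,000 share passes to Zephyr's issue.
Yannick's share (€36,000) passes entirely to Valentina.
Adaeze's share (€36,000) is divided into 2 shares of €18,000: Jovan and Xiulan each take €18,000.
Zephyr's share (€36,000) passes entirely to Miko.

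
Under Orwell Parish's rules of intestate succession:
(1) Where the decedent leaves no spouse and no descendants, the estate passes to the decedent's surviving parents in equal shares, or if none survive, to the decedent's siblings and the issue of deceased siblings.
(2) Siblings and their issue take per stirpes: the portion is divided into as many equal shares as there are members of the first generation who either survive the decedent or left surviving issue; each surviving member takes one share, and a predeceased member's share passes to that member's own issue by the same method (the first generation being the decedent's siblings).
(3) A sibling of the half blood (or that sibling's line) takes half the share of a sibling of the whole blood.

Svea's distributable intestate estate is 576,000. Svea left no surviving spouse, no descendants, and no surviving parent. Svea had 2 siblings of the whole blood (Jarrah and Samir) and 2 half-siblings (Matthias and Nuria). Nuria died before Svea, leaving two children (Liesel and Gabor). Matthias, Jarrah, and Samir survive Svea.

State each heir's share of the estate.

The entire 576,000 passes to the siblings and their issue.
Counting each half-blood sibling's line as half a unit, there are 3 units in 576,000, so one unit is 192,000. Whole-blood lines (Jarrah and Samir) take 192,000 each; half-blood lines (Matthias and Nuria) take 96,000 each.
Nuria's share (96,000) is divided into 2 shares of 48,000: Liesel and Gabor each take 48,000.

Matthias: 96,000; Jarrah: 192,000; Liesel: 48,000; Gabor: 48,000; Samir: 192,000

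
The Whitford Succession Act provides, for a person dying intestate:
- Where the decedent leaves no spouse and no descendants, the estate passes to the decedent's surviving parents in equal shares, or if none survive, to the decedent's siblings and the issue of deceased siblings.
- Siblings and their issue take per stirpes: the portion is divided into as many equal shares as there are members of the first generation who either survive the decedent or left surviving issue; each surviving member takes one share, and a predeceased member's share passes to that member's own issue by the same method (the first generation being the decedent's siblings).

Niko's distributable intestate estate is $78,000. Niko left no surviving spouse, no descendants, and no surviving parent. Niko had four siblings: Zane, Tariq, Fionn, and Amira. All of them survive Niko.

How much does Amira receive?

Amira receives $19,500.

The entire $78,000 passes to the siblings and their issue.
That amount ($78,000) is divided into 4 shares of $19,500: Zane, Tariq, Fionn, and Amira each take $19,500.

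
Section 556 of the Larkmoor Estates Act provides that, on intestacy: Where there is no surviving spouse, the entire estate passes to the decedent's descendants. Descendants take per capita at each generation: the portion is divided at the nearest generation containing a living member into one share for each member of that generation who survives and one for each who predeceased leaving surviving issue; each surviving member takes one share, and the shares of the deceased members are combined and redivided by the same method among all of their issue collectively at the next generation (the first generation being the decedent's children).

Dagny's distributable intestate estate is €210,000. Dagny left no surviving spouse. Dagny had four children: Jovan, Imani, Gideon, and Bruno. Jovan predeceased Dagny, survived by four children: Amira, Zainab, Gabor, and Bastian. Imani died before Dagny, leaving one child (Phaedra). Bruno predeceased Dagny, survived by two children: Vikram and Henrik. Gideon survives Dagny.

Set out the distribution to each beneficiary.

The entire €210,000 passes to the descendants.
That amount (€210,000) is divided at the children's generation into 4 shares of €52,500. Gideon takes €52,500. The 3 shares of the deceased (Jovan, Imani, and Bruno) are combined into a pool of €157,500.
That pool (€157,500) is divided at the grandchildren's generation equally among Amira, Zainab, Gabor, Bastian, Phaedra, Vikram, and Henrik: €22,500 each.

Amira: €22,500; Zainab: €22,500; Gabor: €22,500; Bastian: €22,500; Phaedra: €22,500; Gideon: €52,500; Vikram: €22,500; Henrik: €22,500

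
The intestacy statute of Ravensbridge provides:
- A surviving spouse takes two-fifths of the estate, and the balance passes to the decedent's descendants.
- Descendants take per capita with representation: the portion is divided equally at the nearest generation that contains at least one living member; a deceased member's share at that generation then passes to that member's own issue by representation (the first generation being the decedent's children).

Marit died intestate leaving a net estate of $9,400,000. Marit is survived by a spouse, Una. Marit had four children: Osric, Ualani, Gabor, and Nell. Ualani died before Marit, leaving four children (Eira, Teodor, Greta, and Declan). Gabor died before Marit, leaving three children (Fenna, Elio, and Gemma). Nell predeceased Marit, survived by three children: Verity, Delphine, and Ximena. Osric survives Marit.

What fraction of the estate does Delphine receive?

Una takes two-fifths of $9,400,000 = $3,760,000. The remaining $5,640,000 passes to the descendants.
The descendants' portion ($5,640,000) is divided into 4 shares of $1,410,000: Osric takes $1,410,000; Ualani's $1,410,000 share passes to Ualani's issue; Gabor's $1,410,000 share passes to Gabor's issue; Nell's $1,410,000 share passes to Nell's issue.
Ualani's share ($1,410,000) is divided into 4 shares of $352,500: Eira, Teodor, Greta, and Declan each take $352,500.
Gabor's share ($1,410,000) is divided into 3 shares of $470,000: Fenna, Elio, and Gemma each take $470,000.
Nell's share ($1,410,000) is divided into 3 shares of $470,000: Verity, Delphine, and Ximena each take $470,000.

Delphine receives 1/20 of the estate.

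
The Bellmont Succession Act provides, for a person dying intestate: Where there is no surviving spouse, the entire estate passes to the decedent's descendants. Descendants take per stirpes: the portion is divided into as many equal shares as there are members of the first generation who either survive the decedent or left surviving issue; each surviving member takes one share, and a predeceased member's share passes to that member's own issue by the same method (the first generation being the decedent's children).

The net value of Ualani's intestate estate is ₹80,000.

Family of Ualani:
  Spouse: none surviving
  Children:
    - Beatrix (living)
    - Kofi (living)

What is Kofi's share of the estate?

Kofi receives ₹40,000.

The entire ₹80,000 passes to the descendants.
That amount (₹80,000) is divided into 2 shares of ₹40,000: Beatrix and Kofi each take ₹40,000.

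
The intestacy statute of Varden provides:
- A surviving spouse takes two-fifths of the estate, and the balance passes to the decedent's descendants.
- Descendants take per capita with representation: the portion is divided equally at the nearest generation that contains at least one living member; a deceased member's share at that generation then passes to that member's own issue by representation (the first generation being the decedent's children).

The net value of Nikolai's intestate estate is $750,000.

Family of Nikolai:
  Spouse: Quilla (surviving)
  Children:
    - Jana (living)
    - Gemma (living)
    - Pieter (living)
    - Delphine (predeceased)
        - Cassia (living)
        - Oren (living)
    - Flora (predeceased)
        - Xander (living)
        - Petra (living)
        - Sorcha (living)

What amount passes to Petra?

Petra receives $30,000.

Quilla takes two-fifths of $750,000 = $300,000. The remaining $450,000 passes to the descendants.
The descendants' portion ($450,000) is divided into 5 shares of $90,000: Jana, Gemma, and Pieter each take $90,000; Delphine's $90,000 share passes to Delphine's issue; Flora's $90,000 share passes to Flora's issue.
Delphine's share ($90,000) is divided into 2 shares of $45,000: Cassia and Oren each take $45,000.
Flora's share ($90,000) is divided into 3 shares of $30,000: Xander, Petra, and Sorcha each take $30,000.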